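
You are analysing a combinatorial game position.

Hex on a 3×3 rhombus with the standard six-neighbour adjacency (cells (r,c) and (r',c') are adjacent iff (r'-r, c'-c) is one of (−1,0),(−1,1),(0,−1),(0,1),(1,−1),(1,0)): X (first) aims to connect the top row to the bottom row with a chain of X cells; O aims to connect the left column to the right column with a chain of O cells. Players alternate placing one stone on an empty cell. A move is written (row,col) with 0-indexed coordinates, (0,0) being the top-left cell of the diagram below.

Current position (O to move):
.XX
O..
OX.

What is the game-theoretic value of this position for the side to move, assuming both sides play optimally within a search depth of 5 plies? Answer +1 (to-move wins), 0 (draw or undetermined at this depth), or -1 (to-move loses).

[.XX/O../OX.] O move#1: (0,0):-1/OXX/O../OX.*, (1,1):-1/.XX/OO./OX., (1,2):-1/.XX/O.O/OX., (2,2):-1/.XX/O../OXO
[OXX/O../OX.] X move#2: (1,1):+1/OXX/OX./OX.*, (1,2):+1/OXX/O.X/OX., (2,2):+1/OXX/O../OXX
[OXX/OX./OX.] end (terminal -1, O#3); searched .XX/O../OX. to 5

value(.XX/O../OX., O) = -1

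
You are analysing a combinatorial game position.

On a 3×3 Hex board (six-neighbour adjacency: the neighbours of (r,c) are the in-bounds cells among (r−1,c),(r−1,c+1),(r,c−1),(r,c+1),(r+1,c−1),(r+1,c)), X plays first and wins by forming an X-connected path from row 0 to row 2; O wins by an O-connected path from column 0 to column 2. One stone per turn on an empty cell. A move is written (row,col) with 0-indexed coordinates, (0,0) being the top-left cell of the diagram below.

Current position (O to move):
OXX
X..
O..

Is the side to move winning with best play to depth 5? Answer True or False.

ply 1, O at OXX/X../O.. | (1,1)=-1→OXX/XO./O..; (1,2)=+1→OXX/X.O/O..*; (2,1)=+1→OXX/X../OO.; (2,2)=-1→OXX/X../O.O
ply 2, X at OXX/X.O/O.. | (1,1)=-1→OXX/XXO/O..*; (2,1)=-1→OXX/X.O/OX.; (2,2)=-1→OXX/X.O/O.X
ply 3, O at OXX/XXO/O.. | (2,1)=+1→OXX/XXO/OO.*; (2,2)=-1→OXX/XXO/O.O
ply 4: OXX/XXO/OO. is terminal -1 (X); from OXX/X../O.. depth 5

O winning at [OXX/X../O..]: True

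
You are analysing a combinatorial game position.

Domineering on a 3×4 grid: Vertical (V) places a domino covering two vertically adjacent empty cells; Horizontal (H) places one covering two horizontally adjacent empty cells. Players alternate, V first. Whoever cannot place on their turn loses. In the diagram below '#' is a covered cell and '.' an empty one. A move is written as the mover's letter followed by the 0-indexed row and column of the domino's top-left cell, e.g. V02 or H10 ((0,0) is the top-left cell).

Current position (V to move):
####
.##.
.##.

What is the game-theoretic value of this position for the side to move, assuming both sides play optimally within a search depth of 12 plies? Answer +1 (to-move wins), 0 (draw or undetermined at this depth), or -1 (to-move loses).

value(####/.##./.##., V) = +1

p1 V@[####/.##./.##.]: V10[####/###./###.]+1* V13[####/.###/.###]+1
p2 H@[####/###./###.] terminal -1; root [####/.##./.##.] d12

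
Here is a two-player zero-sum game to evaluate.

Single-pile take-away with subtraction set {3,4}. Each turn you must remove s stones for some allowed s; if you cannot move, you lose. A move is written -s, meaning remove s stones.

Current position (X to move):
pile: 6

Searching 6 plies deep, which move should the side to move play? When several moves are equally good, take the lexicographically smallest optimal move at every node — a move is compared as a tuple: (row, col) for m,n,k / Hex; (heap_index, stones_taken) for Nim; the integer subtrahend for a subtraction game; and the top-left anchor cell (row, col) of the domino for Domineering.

ply 1, X at 6 | -3=-1→3; -4=+1→2*
ply 2: 2 is terminal -1 (O); from 6 depth 6

X's best at [6]: -4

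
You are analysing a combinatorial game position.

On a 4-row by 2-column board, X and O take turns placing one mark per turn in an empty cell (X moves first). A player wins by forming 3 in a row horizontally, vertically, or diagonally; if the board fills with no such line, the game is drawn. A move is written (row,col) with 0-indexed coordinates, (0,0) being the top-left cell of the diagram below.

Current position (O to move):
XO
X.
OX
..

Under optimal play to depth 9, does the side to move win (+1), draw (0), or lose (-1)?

ply 1, O at XO/X./OX/.. | (1,1)=+0→XO/XO/OX/..*; (3,0)=+0→XO/X./OX/O.; (3,1)=+0→XO/X./OX/.O
ply 2, X at XO/XO/OX/.. | (3,0)=+0→XO/XO/OX/X.*; (3,1)=+0→XO/XO/OX/.X
ply 3, O at XO/XO/OX/X. | (3,1)=+0→XO/XO/OX/XO*
ply 4: XO/XO/OX/XO is terminal +0 (X); from XO/X./OX/.. depth 9

value(XO/X./OX/.., O) = 0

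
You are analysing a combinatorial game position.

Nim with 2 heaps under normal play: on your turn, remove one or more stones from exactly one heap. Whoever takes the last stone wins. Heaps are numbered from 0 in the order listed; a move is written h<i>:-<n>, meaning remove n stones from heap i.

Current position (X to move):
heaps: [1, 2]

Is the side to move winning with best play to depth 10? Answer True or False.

X winning at [(1,2)]: True

ply 1, X at (1,2) | h0:-1=-1→(0,2); h1:-1=+1→(1,1)*; h1:-2=-1→(1,0)
ply 2, O at (1,1) | h0:-1=-1→(0,1)*; h1:-1=-1→(1,0)
ply 3, X at (0,1) | h1:-1=+1→(0,0)*
ply 4: (0,0) is terminal -1 (O); from (1,2) depth 10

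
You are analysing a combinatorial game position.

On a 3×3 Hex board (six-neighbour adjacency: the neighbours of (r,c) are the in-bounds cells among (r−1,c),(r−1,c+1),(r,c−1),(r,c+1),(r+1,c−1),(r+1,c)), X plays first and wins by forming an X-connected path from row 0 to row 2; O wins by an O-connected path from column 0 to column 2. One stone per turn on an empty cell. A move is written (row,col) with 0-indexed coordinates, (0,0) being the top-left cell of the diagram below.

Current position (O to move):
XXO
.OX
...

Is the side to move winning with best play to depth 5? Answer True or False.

O winning at [XXO/.OX/...]: True

ply 1, O at XXO/.OX/... | (1,0)=+1→XXO/OOX/...*; (2,0)=+1→XXO/.OX/O..; (2,1)=+1→XXO/.OX/.O.; (2,2)=+1→XXO/.OX/..O
ply 2: XXO/OOX/... is terminal -1 (X); from XXO/.OX/... depth 5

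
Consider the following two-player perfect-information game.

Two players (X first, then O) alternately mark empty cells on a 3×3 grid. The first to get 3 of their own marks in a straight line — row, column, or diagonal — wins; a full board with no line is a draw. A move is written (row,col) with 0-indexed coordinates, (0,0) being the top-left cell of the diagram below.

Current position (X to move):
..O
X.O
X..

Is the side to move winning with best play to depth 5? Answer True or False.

ply 1, X at ..O/X.O/X.. | (0,0)=+1→X.O/X.O/X..*; (0,1)=-1→.XO/X.O/X..; (1,1)=-1→..O/XXO/X..; (2,1)=-1→..O/X.O/XX.; (2,2)=+1→..O/X.O/X.X
ply 2: X.O/X.O/X.. is terminal -1 (O); from ..O/X.O/X.. depth 5

X winning at [..O/X.O/X..]: True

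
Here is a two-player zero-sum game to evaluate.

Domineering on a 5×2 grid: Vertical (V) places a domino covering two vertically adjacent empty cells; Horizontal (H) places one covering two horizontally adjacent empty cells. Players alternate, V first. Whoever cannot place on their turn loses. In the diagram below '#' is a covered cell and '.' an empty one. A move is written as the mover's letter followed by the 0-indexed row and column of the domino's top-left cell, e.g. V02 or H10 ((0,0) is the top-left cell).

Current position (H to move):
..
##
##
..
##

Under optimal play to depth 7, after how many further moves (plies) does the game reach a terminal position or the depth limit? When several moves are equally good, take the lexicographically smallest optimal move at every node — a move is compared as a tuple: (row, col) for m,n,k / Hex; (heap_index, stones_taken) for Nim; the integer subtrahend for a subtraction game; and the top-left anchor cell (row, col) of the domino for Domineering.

PV length from [../##/##/../##]: 1 ply

p1 H@[../##/##/../##]: H00[##/##/##/../##]+1* H30[../##/##/##/##]+1
p2 V@[##/##/##/../##] terminal -1; root [../##/##/../##] d7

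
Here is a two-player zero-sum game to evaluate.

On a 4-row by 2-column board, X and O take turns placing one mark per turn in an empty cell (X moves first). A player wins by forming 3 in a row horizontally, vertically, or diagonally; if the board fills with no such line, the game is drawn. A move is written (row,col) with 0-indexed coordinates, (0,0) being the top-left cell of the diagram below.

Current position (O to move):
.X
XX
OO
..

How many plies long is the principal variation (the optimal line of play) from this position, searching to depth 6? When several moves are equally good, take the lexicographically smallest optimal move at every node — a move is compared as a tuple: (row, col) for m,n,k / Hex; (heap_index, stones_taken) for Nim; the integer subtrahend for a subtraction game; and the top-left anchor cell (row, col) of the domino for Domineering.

PV length from [.X/XX/OO/..]: 3 plies

p1 O@[.X/XX/OO/..]: (0,0)[OX/XX/OO/..]+0* (3,0)[.X/XX/OO/O.]+0 (3,1)[.X/XX/OO/.O]+0
p2 X@[OX/XX/OO/..]: (3,0)[OX/XX/OO/X.]+0* (3,1)[OX/XX/OO/.X]+0
p3 O@[OX/XX/OO/X.]: (3,1)[OX/XX/OO/XO]+0*
p4 X@[OX/XX/OO/XO] terminal +0; root [.X/XX/OO/..] d6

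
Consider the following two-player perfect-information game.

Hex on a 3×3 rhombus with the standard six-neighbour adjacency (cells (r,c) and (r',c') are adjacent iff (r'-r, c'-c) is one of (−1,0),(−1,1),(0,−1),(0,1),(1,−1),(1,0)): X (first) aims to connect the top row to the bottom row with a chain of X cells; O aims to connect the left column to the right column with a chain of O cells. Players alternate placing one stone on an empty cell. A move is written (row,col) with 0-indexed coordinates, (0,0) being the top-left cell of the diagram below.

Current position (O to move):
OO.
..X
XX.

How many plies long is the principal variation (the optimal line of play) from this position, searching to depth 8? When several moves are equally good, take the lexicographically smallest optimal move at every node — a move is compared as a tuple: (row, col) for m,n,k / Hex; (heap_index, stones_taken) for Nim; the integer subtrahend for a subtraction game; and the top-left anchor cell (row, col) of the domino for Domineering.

PV length from [OO./..X/XX.]: 1 ply

p1 O@[OO./..X/XX.]: (0,2)[OOO/..X/XX.]+1* (1,0)[OO./O.X/XX.]-1 (1,1)[OO./.OX/XX.]-1 (2,2)[OO./..X/XXO]-1
p2 X@[OOO/..X/XX.] terminal -1; root [OO./..X/XX.] d8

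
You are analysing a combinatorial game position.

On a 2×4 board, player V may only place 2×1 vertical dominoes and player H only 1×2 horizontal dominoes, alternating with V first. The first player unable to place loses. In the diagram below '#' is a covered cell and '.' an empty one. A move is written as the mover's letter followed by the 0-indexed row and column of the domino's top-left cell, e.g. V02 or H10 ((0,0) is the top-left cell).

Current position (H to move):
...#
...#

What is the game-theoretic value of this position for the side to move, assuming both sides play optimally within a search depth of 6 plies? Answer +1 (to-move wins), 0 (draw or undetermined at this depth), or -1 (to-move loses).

p1 H@[...#/...#]: H00[##.#/...#]+1* H01[.###/...#]+1 H10[...#/##.#]+1 H11[...#/.###]+1
p2 V@[##.#/...#]: V02[####/..##]-1*
p3 H@[####/..##]: H10[####/####]+1*
p4 V@[####/####] terminal -1; root [...#/...#] d6

value(...#/...#, H) = +1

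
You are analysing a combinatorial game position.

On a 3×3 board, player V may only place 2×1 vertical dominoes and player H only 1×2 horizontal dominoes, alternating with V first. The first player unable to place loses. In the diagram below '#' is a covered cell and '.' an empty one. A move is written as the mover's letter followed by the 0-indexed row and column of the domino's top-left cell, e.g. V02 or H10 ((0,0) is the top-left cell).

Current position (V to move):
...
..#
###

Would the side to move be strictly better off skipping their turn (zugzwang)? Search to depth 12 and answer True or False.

[.../..#/###] V move#1: V00:-1/#../#.#/###, V01:+1/.#./.##/###*
[.#./.##/###] end (terminal -1, H#2); searched .../..#/### to 12
if V skipped the turn, H would face:
~ [.../..#/###] H move#1: H00:+1/##./..#/###*, H01:-1/.##/..#/###, H10:+1/.../###/###
~ [##./..#/###] end (terminal -1, V#2); searched .../..#/### to 12
compare (V): move=+1 vs pass=-1

zugzwang(.../..#/###, V) = False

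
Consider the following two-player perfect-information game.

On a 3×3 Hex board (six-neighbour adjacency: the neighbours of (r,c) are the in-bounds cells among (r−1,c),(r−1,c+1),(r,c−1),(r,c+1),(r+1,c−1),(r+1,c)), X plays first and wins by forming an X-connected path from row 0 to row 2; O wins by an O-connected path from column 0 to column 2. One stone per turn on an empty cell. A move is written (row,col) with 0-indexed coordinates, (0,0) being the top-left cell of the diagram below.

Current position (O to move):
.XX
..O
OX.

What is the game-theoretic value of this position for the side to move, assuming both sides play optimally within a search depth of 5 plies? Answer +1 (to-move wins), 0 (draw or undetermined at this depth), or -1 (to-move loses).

value(.XX/..O/OX., O) = +1

ply 1, O at .XX/..O/OX. | (0,0)=-1→OXX/..O/OX.; (1,0)=-1→.XX/O.O/OX.; (1,1)=+1→.XX/.OO/OX.*; (2,2)=-1→.XX/..O/OXO
ply 2: .XX/.OO/OX. is terminal -1 (X); from .XX/..O/OX. depth 5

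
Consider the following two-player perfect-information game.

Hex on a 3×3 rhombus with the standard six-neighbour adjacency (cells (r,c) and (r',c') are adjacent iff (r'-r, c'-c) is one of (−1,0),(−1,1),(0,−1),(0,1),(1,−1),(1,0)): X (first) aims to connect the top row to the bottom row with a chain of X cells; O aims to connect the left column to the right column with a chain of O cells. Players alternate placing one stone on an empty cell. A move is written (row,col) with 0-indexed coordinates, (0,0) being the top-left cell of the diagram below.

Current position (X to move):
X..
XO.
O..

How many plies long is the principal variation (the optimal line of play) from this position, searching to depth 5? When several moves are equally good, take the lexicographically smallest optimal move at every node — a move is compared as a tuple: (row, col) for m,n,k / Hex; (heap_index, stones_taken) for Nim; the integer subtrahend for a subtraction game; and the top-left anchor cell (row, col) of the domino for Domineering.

PV length from [X../XO./O..]: 2 plies

[X../XO./O..] X move#1: (0,1):-1/XX./XO./O..*, (0,2):-1/X.X/XO./O.., (1,2):-1/X../XOX/O.., (2,1):-1/X../XO./OX., (2,2):-1/X../XO./O.X
[XX./XO./O..] O move#2: (0,2):+1/XXO/XO./O..*, (1,2):+1/XX./XOO/O.., (2,1):+1/XX./XO./OO., (2,2):+1/XX./XO./O.O
[XXO/XO./O..] end (terminal -1, X#3); searched X../XO./O.. to 5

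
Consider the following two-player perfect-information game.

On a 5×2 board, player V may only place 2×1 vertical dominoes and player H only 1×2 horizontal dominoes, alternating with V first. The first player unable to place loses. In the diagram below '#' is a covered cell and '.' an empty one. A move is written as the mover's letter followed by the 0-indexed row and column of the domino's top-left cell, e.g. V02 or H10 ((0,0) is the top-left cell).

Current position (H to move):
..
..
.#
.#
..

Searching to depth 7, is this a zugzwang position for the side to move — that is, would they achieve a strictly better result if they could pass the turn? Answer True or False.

p1 H@[../../.#/.#/..]: H00[##/../.#/.#/..]+1* H10[../##/.#/.#/..]+1 H40[../../.#/.#/##]-1
p2 V@[##/../.#/.#/..]: V10[##/#./##/.#/..]-1* V20[##/../##/##/..]-1 V30[##/../.#/##/#.]-1
p3 H@[##/#./##/.#/..]: H40[##/#./##/.#/##]+1*
p4 V@[##/#./##/.#/##] terminal -1; root [../../.#/.#/..] d7
suppose H passes — search the same position with V to move:
pass> p1 V@[../../.#/.#/..]: V00[#./#./.#/.#/..]+1* V01[.#/.#/.#/.#/..]+1 V10[../#./##/.#/..]+1 V20[../../##/##/..]-1 V30[../../.#/##/#.]-1
pass> p2 H@[#./#./.#/.#/..]: H40[#./#./.#/.#/##]-1*
pass> p3 V@[#./#./.#/.#/##]: V01[##/##/.#/.#/##]+1* V20[#./#./##/##/##]+1
pass> p4 H@[##/##/.#/.#/##] terminal -1; root [../../.#/.#/..] d7
for H: play +1, pass -1

zugzwang(../../.#/.#/.., H) = False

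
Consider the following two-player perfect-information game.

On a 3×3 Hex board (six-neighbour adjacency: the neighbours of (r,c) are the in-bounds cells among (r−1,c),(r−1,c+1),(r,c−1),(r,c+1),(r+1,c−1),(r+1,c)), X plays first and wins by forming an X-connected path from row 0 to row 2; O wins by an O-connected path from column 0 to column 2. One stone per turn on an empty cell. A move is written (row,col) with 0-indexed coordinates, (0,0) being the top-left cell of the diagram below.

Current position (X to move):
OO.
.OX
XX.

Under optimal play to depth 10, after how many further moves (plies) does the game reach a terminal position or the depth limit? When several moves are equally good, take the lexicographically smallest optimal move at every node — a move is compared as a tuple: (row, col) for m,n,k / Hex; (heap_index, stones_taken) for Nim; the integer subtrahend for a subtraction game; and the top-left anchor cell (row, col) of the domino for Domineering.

[OO./.OX/XX.] X move#1: (0,2):+1/OOX/.OX/XX.*, (1,0):-1/OO./XOX/XX., (2,2):-1/OO./.OX/XXX
[OOX/.OX/XX.] end (terminal -1, O#2); searched OO./.OX/XX. to 10

PV length from [OO./.OX/XX.]: 1 ply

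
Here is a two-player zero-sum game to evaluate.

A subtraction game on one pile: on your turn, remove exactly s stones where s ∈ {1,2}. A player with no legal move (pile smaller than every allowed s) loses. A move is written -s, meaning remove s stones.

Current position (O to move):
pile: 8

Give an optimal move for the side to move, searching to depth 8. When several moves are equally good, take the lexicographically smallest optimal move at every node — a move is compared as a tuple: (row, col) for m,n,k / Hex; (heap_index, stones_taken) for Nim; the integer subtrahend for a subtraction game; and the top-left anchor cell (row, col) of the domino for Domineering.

ply 1, O at 8 | -1=-1→7; -2=+1→6*
ply 2, X at 6 | -1=-1→5*; -2=-1→4
ply 3, O at 5 | -1=-1→4; -2=+1→3*
ply 4, X at 3 | -1=-1→2*; -2=-1→1
ply 5, O at 2 | -1=-1→1; -2=+1→0*
ply 6: 0 is terminal -1 (X); from 8 depth 8

O's best at [8]: -2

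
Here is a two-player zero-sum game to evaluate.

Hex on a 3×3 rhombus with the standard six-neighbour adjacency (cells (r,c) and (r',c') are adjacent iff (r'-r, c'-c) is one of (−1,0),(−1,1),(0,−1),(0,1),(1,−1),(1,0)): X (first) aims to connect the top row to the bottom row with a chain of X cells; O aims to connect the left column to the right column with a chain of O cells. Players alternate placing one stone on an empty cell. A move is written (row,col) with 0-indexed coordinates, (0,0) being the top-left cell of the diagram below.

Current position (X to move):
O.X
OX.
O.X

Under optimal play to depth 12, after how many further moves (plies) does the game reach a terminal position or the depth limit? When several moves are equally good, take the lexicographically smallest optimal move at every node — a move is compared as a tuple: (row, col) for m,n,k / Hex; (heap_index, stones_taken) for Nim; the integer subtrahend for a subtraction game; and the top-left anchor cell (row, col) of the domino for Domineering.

[O.X/OX./O.X] X move#1: (0,1):+1/OXX/OX./O.X*, (1,2):+1/O.X/OXX/O.X, (2,1):+1/O.X/OX./OXX
[OXX/OX./O.X] O move#2: (1,2):-1/OXX/OXO/O.X*, (2,1):-1/OXX/OX./OOX
[OXX/OXO/O.X] X move#3: (2,1):+1/OXX/OXO/OXX*
[OXX/OXO/OXX] end (terminal -1, O#4); searched O.X/OX./O.X to 12

PV length from [O.X/OX./O.X]: 3 plies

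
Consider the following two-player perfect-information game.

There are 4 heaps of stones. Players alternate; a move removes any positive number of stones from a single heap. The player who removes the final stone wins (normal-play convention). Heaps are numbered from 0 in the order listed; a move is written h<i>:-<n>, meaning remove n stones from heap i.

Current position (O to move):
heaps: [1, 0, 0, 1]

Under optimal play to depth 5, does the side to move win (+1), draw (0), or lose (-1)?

value((1,0,0,1), O) = -1

ply 1, O at (1,0,0,1) | h0:-1=-1→(0,0,0,1)*; h3:-1=-1→(1,0,0,0)
ply 2, X at (0,0,0,1) | h3:-1=+1→(0,0,0,0)*
ply 3: (0,0,0,0) is terminal -1 (O); from (1,0,0,1) depth 5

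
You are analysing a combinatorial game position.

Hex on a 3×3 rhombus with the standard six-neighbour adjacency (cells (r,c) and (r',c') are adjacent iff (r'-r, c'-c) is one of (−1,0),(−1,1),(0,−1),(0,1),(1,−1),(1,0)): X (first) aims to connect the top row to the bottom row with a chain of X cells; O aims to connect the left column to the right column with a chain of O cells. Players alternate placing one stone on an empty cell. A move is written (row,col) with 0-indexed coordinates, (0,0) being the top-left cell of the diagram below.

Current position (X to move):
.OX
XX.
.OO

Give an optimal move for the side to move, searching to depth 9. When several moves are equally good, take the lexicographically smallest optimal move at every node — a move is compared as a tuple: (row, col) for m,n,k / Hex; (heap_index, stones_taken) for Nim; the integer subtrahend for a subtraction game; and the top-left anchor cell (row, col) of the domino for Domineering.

ply 1, X at .OX/XX./.OO | (0,0)=-1→XOX/XX./.OO; (1,2)=-1→.OX/XXX/.OO; (2,0)=+1→.OX/XX./XOO*
ply 2: .OX/XX./XOO is terminal -1 (O); from .OX/XX./.OO depth 9

X's best at [.OX/XX./.OO]: (2,0)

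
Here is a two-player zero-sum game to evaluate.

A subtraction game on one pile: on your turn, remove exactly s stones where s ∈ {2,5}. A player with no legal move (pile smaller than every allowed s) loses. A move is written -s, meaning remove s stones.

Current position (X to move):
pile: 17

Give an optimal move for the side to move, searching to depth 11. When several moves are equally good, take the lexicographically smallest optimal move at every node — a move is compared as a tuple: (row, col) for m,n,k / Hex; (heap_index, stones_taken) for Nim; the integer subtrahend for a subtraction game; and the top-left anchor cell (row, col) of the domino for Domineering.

X's best at [17]: -2

ply 1, X at 17 | -2=+1→15*; -5=-1→12
ply 2, O at 15 | -2=-1→13*; -5=-1→10
ply 3, X at 13 | -2=+1→11*; -5=+1→8
ply 4, O at 11 | -2=-1→9*; -5=-1→6
ply 5, X at 9 | -2=+1→7*; -5=+1→4
ply 6, O at 7 | -2=-1→5*; -5=-1→2
ply 7, X at 5 | -2=-1→3; -5=+1→0*
ply 8: 0 is terminal -1 (O); from 17 depth 11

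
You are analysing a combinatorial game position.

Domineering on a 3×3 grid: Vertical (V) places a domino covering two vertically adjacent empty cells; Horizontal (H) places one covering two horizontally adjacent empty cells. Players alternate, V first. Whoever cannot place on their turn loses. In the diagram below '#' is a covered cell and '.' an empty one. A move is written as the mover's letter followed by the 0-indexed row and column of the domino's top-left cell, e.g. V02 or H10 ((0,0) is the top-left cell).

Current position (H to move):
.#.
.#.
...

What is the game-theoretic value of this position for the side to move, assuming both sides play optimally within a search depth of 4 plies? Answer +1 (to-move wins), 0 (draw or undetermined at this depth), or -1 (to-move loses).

value(.#./.#./..., H) = -1

ply 1, H at .#./.#./... | H20=-1→.#./.#./##.*; H21=-1→.#./.#./.##
ply 2, V at .#./.#./##. | V00=+1→##./##./##.*; V02=+1→.##/.##/##.; V12=+1→.#./.##/###
ply 3: ##./##./##. is terminal -1 (H); from .#./.#./... depth 4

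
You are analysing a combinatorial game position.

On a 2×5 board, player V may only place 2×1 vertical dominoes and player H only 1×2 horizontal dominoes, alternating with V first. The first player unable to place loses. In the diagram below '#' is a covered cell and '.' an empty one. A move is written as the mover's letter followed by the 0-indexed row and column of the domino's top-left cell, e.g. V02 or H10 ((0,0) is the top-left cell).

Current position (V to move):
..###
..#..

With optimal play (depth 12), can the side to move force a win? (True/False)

V winning at [..###/..#..]: True

[..###/..#..] V move#1: V00:+1/#.###/#.#..*, V01:+1/.####/.##..
[#.###/#.#..] H move#2: H13:-1/#.###/#.###*
[#.###/#.###] V move#3: V01:+1/#####/#####*
[#####/#####] end (terminal -1, H#4); searched ..###/..#.. to 12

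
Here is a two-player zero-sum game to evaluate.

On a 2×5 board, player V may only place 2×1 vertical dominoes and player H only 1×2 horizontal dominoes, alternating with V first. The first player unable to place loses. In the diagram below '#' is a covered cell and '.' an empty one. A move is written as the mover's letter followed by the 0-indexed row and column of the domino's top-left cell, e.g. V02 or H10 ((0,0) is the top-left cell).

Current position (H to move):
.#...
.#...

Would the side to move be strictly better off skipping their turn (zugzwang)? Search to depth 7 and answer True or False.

ply 1, H at .#.../.#... | H02=-1→.###./.#...*; H03=-1→.#.##/.#...; H12=-1→.#.../.###.; H13=-1→.#.../.#.##
ply 2, V at .###./.#... | V00=-1→####./##...; V04=+1→.####/.#..#*
ply 3, H at .####/.#..# | H12=-1→.####/.####*
ply 4, V at .####/.#### | V00=+1→#####/#####*
ply 5: #####/##### is terminal -1 (H); from .#.../.#... depth 7
if H skipped the turn, V would face:
~ ply 1, V at .#.../.#... | V00=-1→##.../##...; V02=-1→.##../.##..; V03=+1→.#.#./.#.#.*; V04=-1→.#..#/.#..#
~ ply 2: .#.#./.#.#. is terminal -1 (H); from .#.../.#... depth 7
compare (H): move=-1 vs pass=-1

zugzwang(.#.../.#..., H) = False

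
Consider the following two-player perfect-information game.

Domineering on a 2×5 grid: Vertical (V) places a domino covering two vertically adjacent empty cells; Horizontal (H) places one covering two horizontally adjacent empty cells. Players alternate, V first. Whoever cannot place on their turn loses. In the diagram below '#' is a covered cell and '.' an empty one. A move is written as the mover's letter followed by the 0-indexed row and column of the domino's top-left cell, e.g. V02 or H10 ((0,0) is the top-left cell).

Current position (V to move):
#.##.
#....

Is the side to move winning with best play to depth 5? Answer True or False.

V winning at [#.##./#....]: False

ply 1, V at #.##./#.... | V01=-1→####./##...*; V04=-1→#.###/#...#
ply 2, H at ####./##... | H12=-1→####./####.; H13=+1→####./##.##*
ply 3: ####./##.## is terminal -1 (V); from #.##./#.... depth 5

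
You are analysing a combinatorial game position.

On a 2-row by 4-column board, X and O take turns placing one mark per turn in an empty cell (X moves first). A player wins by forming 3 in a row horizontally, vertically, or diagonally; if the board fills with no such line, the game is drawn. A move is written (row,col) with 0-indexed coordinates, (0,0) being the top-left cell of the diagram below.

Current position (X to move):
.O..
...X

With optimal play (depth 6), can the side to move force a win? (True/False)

X winning at [.O../...X]: False

p1 X@[.O../...X]: (0,0)[XO../...X]+0* (0,2)[.OX./...X]+0 (0,3)[.O.X/...X]+0 (1,0)[.O../X..X]-1 (1,1)[.O../.X.X]+0 (1,2)[.O../..XX]+0
p2 O@[XO../...X]: (0,2)[XOO./...X]+0* (0,3)[XO.O/...X]+0 (1,0)[XO../O..X]+0 (1,1)[XO../.O.X]+0 (1,2)[XO../..OX]+0
p3 X@[XOO./...X]: (0,3)[XOOX/...X]+0* (1,0)[XOO./X..X]-1 (1,1)[XOO./.X.X]-1 (1,2)[XOO./..XX]-1
p4 O@[XOOX/...X]: (1,0)[XOOX/O..X]+0* (1,1)[XOOX/.O.X]+0 (1,2)[XOOX/..OX]+0
p5 X@[XOOX/O..X]: (1,1)[XOOX/OX.X]+0* (1,2)[XOOX/O.XX]+0
p6 O@[XOOX/OX.X]: (1,2)[XOOX/OXOX]+0*
p7 X@[XOOX/OXOX] terminal +0; root [.O../...X] d6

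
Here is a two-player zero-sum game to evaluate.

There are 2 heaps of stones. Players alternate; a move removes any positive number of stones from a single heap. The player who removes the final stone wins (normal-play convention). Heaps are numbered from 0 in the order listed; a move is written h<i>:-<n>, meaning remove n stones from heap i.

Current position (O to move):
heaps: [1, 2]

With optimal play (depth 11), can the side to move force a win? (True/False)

p1 O@[(1,2)]: h0:-1[(0,2)]-1 h1:-1[(1,1)]+1* h1:-2[(1,0)]-1
p2 X@[(1,1)]: h0:-1[(0,1)]-1* h1:-1[(1,0)]-1
p3 O@[(0,1)]: h1:-1[(0,0)]+1*
p4 X@[(0,0)] terminal -1; root [(1,2)] d11

O winning at [(1,2)]: True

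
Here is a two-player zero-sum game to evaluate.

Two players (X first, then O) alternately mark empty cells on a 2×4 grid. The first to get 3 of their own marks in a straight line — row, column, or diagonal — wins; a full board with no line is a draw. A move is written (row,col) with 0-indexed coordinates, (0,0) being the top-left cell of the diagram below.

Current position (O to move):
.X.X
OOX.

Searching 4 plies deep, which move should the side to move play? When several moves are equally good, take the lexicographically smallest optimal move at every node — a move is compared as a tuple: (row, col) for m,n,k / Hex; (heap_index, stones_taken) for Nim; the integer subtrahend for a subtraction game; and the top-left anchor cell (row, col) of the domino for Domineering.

O's best at [.X.X/OOX.]: (0,2)

ply 1, O at .X.X/OOX. | (0,0)=-1→OX.X/OOX.; (0,2)=+0→.XOX/OOX.*; (1,3)=-1→.X.X/OOXO
ply 2, X at .XOX/OOX. | (0,0)=+0→XXOX/OOX.*; (1,3)=+0→.XOX/OOXX
ply 3, O at XXOX/OOX. | (1,3)=+0→XXOX/OOXO*
ply 4: XXOX/OOXO is terminal +0 (X); from .X.X/OOX. depth 4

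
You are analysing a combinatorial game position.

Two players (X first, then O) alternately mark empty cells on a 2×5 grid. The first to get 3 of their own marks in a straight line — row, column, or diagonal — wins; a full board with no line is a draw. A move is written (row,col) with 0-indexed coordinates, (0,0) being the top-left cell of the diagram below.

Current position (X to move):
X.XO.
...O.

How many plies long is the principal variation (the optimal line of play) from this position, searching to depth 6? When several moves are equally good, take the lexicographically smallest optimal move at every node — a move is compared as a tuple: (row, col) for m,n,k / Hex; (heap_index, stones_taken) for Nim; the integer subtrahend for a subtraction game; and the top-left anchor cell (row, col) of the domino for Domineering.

PV length from [X.XO./...O.]: 1 ply

p1 X@[X.XO./...O.]: (0,1)[XXXO./...O.]+1* (0,4)[X.XOX/...O.]+0 (1,0)[X.XO./X..O.]+0 (1,1)[X.XO./.X.O.]+0 (1,2)[X.XO./..XO.]+0 (1,4)[X.XO./...OX]+0
p2 O@[XXXO./...O.] terminal -1; root [X.XO./...O.] d6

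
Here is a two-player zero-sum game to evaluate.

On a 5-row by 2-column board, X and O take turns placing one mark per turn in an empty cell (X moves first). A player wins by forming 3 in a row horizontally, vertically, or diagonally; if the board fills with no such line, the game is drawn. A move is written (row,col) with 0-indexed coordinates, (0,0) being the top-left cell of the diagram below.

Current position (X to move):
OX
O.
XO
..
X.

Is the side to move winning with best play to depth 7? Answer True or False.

p1 X@[OX/O./XO/../X.]: (1,1)[OX/OX/XO/../X.]+0 (3,0)[OX/O./XO/X./X.]+1* (3,1)[OX/O./XO/.X/X.]+0 (4,1)[OX/O./XO/../XX]+0
p2 O@[OX/O./XO/X./X.] terminal -1; root [OX/O./XO/../X.] d7

X winning at [OX/O./XO/../X.]: True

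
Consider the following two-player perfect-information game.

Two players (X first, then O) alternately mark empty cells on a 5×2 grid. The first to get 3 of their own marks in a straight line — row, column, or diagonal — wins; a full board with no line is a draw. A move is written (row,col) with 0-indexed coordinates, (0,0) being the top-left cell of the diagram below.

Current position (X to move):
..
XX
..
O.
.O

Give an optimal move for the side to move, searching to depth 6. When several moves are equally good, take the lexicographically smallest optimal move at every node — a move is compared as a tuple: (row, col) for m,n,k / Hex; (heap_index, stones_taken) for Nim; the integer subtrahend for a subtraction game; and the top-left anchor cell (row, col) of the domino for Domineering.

p1 X@[../XX/../O./.O]: (0,0)[X./XX/../O./.O]+0 (0,1)[.X/XX/../O./.O]+0 (2,0)[../XX/X./O./.O]+1* (2,1)[../XX/.X/O./.O]+1 (3,1)[../XX/../OX/.O]+0 (4,0)[../XX/../O./XO]+0
p2 O@[../XX/X./O./.O]: (0,0)[O./XX/X./O./.O]-1* (0,1)[.O/XX/X./O./.O]-1 (2,1)[../XX/XO/O./.O]-1 (3,1)[../XX/X./OO/.O]-1 (4,0)[../XX/X./O./OO]-1
p3 X@[O./XX/X./O./.O]: (0,1)[OX/XX/X./O./.O]+0 (2,1)[O./XX/XX/O./.O]+1* (3,1)[O./XX/X./OX/.O]+0 (4,0)[O./XX/X./O./XO]+0
p4 O@[O./XX/XX/O./.O]: (0,1)[OO/XX/XX/O./.O]-1* (3,1)[O./XX/XX/OO/.O]-1 (4,0)[O./XX/XX/O./OO]-1
p5 X@[OO/XX/XX/O./.O]: (3,1)[OO/XX/XX/OX/.O]+1* (4,0)[OO/XX/XX/O./XO]+0
p6 O@[OO/XX/XX/OX/.O] terminal -1; root [../XX/../O./.O] d6

X's best at [../XX/../O./.O]: (2,0)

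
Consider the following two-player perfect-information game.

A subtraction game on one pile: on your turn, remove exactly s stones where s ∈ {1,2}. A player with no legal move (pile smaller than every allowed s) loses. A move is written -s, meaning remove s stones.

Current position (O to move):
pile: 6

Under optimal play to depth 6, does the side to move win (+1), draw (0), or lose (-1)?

ply 1, O at 6 | -1=-1→5*; -2=-1→4
ply 2, X at 5 | -1=-1→4; -2=+1→3*
ply 3, O at 3 | -1=-1→2*; -2=-1→1
ply 4, X at 2 | -1=-1→1; -2=+1→0*
ply 5: 0 is terminal -1 (O); from 6 depth 6

value(6, O) = -1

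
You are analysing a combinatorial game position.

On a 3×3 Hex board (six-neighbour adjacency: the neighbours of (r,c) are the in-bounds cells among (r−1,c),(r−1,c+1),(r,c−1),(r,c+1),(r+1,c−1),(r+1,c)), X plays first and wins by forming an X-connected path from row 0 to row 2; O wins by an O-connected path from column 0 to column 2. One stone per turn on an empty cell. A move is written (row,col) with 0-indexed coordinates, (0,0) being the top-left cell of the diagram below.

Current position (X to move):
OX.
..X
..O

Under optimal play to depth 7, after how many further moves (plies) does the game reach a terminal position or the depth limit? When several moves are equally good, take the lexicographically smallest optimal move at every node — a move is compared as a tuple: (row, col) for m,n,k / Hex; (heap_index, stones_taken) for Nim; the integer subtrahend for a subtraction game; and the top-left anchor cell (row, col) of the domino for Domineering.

PV length from [OX./..X/..O]: 5 plies

[OX./..X/..O] X move#1: (0,2):+1/OXX/..X/..O*, (1,0):+1/OX./X.X/..O, (1,1):+1/OX./.XX/..O, (2,0):+1/OX./..X/X.O, (2,1):+1/OX./..X/.XO
[OXX/..X/..O] O move#2: (1,0):-1/OXX/O.X/..O*, (1,1):-1/OXX/.OX/..O, (2,0):-1/OXX/..X/O.O, (2,1):-1/OXX/..X/.OO
[OXX/O.X/..O] X move#3: (1,1):+1/OXX/OXX/..O*, (2,0):+1/OXX/O.X/X.O, (2,1):+1/OXX/O.X/.XO
[OXX/OXX/..O] O move#4: (2,0):-1/OXX/OXX/O.O*, (2,1):-1/OXX/OXX/.OO
[OXX/OXX/O.O] X move#5: (2,1):+1/OXX/OXX/OXO*
[OXX/OXX/OXO] end (terminal -1, O#6); searched OX./..X/..O to 7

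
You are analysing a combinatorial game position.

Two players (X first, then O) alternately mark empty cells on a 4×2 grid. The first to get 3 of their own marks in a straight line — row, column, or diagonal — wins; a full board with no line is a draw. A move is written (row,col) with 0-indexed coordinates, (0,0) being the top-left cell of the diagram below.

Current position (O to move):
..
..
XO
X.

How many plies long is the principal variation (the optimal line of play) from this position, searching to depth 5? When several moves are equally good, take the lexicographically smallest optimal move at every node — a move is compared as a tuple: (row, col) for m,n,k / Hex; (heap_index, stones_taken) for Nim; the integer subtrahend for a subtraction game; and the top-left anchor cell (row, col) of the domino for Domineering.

PV length from [../../XO/X.]: 5 plies

ply 1, O at ../../XO/X. | (0,0)=-1→O./../XO/X.; (0,1)=-1→.O/../XO/X.; (1,0)=+0→../O./XO/X.*; (1,1)=-1→../.O/XO/X.; (3,1)=-1→../../XO/XO
ply 2, X at ../O./XO/X. | (0,0)=-1→X./O./XO/X.; (0,1)=+0→.X/O./XO/X.*; (1,1)=+0→../OX/XO/X.; (3,1)=+0→../O./XO/XX
ply 3, O at .X/O./XO/X. | (0,0)=+0→OX/O./XO/X.*; (1,1)=+0→.X/OO/XO/X.; (3,1)=+0→.X/O./XO/XO
ply 4, X at OX/O./XO/X. | (1,1)=+0→OX/OX/XO/X.*; (3,1)=+0→OX/O./XO/XX
ply 5, O at OX/OX/XO/X. | (3,1)=+0→OX/OX/XO/XO*
ply 6: OX/OX/XO/XO is terminal +0 (X); from ../../XO/X. depth 5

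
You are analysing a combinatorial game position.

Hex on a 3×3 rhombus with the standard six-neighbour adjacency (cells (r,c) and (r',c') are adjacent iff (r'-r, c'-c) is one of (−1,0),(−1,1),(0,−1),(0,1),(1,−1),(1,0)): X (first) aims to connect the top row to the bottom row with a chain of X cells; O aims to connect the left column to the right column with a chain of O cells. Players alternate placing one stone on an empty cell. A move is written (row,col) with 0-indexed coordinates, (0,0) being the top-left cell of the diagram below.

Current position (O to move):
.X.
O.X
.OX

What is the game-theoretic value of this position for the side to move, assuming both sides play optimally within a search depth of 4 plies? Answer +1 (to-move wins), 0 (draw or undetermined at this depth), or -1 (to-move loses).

[.X./O.X/.OX] O move#1: (0,0):-1/OX./O.X/.OX*, (0,2):-1/.XO/O.X/.OX, (1,1):-1/.X./OOX/.OX, (2,0):-1/.X./O.X/OOX
[OX./O.X/.OX] X move#2: (0,2):+1/OXX/O.X/.OX*, (1,1):+1/OX./OXX/.OX, (2,0):+1/OX./O.X/XOX
[OXX/O.X/.OX] end (terminal -1, O#3); searched .X./O.X/.OX to 4

value(.X./O.X/.OX, O) = -1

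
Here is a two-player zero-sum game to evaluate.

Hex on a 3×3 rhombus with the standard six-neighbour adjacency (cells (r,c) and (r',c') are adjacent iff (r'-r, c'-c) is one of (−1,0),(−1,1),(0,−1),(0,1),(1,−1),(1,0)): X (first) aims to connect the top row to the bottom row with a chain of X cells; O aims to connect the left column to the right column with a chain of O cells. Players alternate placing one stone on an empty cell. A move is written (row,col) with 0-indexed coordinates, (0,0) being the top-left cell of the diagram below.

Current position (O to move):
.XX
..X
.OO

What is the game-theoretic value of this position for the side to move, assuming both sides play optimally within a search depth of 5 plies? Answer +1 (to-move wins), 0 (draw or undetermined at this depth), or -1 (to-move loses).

value(.XX/..X/.OO, O) = +1

[.XX/..X/.OO] O move#1: (0,0):-1/OXX/..X/.OO, (1,0):+1/.XX/O.X/.OO*, (1,1):+1/.XX/.OX/.OO, (2,0):+1/.XX/..X/OOO
[.XX/O.X/.OO] X move#2: (0,0):-1/XXX/O.X/.OO*, (1,1):-1/.XX/OXX/.OO, (2,0):-1/.XX/O.X/XOO
[XXX/O.X/.OO] O move#3: (1,1):+1/XXX/OOX/.OO*, (2,0):+1/XXX/O.X/OOO
[XXX/OOX/.OO] end (terminal -1, X#4); searched .XX/..X/.OO to 5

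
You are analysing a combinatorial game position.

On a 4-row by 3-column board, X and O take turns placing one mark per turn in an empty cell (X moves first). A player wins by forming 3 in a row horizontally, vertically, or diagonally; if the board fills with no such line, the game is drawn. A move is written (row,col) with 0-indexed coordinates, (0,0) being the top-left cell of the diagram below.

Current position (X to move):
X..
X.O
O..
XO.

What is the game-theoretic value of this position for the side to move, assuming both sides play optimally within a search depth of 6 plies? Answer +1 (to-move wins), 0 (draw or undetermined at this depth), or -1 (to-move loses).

value(X../X.O/O../XO., X) = 0

ply 1, X at X../X.O/O../XO. | (0,1)=-1→XX./X.O/O../XO.; (0,2)=+0→X.X/X.O/O../XO.*; (1,1)=-1→X../XXO/O../XO.; (2,1)=+0→X../X.O/OX./XO.; (2,2)=-1→X../X.O/O.X/XO.; (3,2)=-1→X../X.O/O../XOX
ply 2, O at X.X/X.O/O../XO. | (0,1)=+0→XOX/X.O/O../XO.*; (1,1)=-1→X.X/XOO/O../XO.; (2,1)=-1→X.X/X.O/OO./XO.; (2,2)=-1→X.X/X.O/O.O/XO.; (3,2)=-1→X.X/X.O/O../XOO
ply 3, X at XOX/X.O/O../XO. | (1,1)=-1→XOX/XXO/O../XO.; (2,1)=+0→XOX/X.O/OX./XO.*; (2,2)=+0→XOX/X.O/O.X/XO.; (3,2)=-1→XOX/X.O/O../XOX
ply 4, O at XOX/X.O/OX./XO. | (1,1)=-1→XOX/XOO/OX./XO.; (2,2)=-1→XOX/X.O/OXO/XO.; (3,2)=+0→XOX/X.O/OX./XOO*
ply 5, X at XOX/X.O/OX./XOO | (1,1)=-1→XOX/XXO/OX./XOO; (2,2)=+0→XOX/X.O/OXX/XOO*
ply 6, O at XOX/X.O/OXX/XOO | (1,1)=+0→XOX/XOO/OXX/XOO*
ply 7: XOX/XOO/OXX/XOO is terminal +0 (X); from X../X.O/O../XO. depth 6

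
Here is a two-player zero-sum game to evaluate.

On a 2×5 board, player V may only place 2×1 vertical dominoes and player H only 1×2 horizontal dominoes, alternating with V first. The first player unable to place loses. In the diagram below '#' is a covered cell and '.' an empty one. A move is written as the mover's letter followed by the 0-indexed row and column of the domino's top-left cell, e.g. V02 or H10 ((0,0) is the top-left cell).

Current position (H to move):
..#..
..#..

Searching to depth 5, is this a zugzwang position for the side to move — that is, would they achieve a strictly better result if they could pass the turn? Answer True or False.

p1 H@[..#../..#..]: H00[###../..#..]-1* H03[..###/..#..]-1 H10[..#../###..]-1 H13[..#../..###]-1
p2 V@[###../..#..]: V03[####./..##.]+1* V04[###.#/..#.#]+1
p3 H@[####./..##.]: H10[####./####.]-1*
p4 V@[####./####.]: V04[#####/#####]+1*
p5 H@[#####/#####] terminal -1; root [..#../..#..] d5
if H skipped the turn, V would face:
~ p1 V@[..#../..#..]: V00[#.#../#.#..]-1* V01[.##../.##..]-1 V03[..##./..##.]-1 V04[..#.#/..#.#]-1
~ p2 H@[#.#../#.#..]: H03[#.###/#.#..]+1* H13[#.#../#.###]+1
~ p3 V@[#.###/#.#..]: V01[#####/###..]-1*
~ p4 H@[#####/###..]: H13[#####/#####]+1*
~ p5 V@[#####/#####] terminal -1; root [..#../..#..] d5
compare (H): move=-1 vs pass=+1

zugzwang(..#../..#.., H) = True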